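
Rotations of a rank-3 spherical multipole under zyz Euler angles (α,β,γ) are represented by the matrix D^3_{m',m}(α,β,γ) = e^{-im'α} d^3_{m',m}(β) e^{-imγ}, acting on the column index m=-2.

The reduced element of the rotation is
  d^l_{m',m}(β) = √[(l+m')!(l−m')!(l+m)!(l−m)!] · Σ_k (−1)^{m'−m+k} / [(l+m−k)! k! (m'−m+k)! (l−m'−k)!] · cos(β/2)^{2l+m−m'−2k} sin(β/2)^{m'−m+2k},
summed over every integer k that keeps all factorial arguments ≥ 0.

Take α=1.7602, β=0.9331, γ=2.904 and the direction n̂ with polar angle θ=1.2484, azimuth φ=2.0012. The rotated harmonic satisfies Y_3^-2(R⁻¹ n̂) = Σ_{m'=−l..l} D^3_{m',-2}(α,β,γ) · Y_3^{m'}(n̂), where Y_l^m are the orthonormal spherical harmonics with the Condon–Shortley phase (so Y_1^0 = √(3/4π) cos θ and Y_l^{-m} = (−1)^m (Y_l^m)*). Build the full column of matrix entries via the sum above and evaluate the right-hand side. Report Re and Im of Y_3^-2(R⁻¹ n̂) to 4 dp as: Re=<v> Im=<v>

Re=-0.0282 Im=-0.1275

Need the full column D^3_{m',-2} for m'=−3..3 at α=1.7602, β=0.9331, γ=2.9040.
cos(β/2)=0.893125, sin(β/2)=0.449808
d^3_{-3,-2}: single k=1 term ⇒ +0.626130;  D = +0.058162-0.623423i
d^3_{-2,-2}: k∈[0..1] ⇒ +0.507545 -0.643685 = -0.136140;  D = +0.135508-0.013101i
d^3_{-1,-2}: k∈[0..1] ⇒ -0.808331 +0.410061 = -0.398270;  D = -0.112275-0.382117i
d^3_{0,-2}: k∈[0..1] ⇒ +0.705122 -0.178852 = +0.526270;  D = +0.467964-0.240770i
d^3_{1,-2}: k∈[0..1] ⇒ -0.410061 +0.052005 = -0.358055;  D = +0.220825+0.281851i
d^3_{2,-2}: k∈[0..1] ⇒ +0.163269 -0.008282 = +0.154986;  D = -0.101822+0.116845i
d^3_{3,-2}: single k=0 term ⇒ -0.040283;  D = -0.034809-0.020274i
Y_3^{m'}(θ=1.2484,φ=2.0012) and Σ D·Y over m':
  (+0.0582-0.6234i)·(+0.3422+0.0982i)  (+0.1355-0.0131i)·(-0.1899+0.2209i)  (-0.1123-0.3821i)·(+0.0637+0.1387i)  (+0.4680-0.2408i)·(-0.2954+0.0000i)  (+0.2208+0.2819i)·(-0.0637+0.1387i)  (-0.1018+0.1168i)·(-0.1899-0.2209i)  (-0.0348-0.0203i)·(-0.3422+0.0982i)
Y_3^-2(R⁻¹ n̂) = -0.028165-0.127478i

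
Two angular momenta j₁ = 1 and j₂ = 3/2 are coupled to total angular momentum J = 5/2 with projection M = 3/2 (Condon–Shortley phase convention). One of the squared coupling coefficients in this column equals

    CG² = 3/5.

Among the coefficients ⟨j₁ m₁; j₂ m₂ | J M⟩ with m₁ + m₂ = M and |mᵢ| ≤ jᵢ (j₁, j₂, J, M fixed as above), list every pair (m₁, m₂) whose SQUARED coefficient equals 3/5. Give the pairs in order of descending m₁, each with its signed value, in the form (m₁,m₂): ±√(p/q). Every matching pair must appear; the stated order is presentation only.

Admissible pairs with m₁+m₂ = M = 3/2: (0,3/2), (1,1/2)
  (m₁,m₂)=(1,1/2): CG² = 3/5, CG = +√(3/5)   ← matches the target
  (m₁,m₂)=(0,3/2): CG² = 2/5, CG = +√(2/5)
Pairs with CG² = 3/5: (1,1/2): +√(3/5)

(1,1/2): +√(3/5)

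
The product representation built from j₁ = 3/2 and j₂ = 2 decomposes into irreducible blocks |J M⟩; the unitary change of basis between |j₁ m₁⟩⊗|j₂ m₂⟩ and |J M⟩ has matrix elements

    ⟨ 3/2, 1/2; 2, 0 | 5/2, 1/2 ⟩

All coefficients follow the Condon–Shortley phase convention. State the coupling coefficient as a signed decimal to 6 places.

√[6·1!2!3!/7! · 2!1!2!2!3!2!] = √(48/35)
  +(−1)^0/∏(0,1,1,2,1,1)! = 1/2  (running 1/2)
  +(−1)^1/∏(1,0,0,1,2,2)! = -1/4  (running 1/4)
⟨..|..⟩ = √(48/35)·(1/4) = +0.292770

+√(3/35) ≈ +0.292770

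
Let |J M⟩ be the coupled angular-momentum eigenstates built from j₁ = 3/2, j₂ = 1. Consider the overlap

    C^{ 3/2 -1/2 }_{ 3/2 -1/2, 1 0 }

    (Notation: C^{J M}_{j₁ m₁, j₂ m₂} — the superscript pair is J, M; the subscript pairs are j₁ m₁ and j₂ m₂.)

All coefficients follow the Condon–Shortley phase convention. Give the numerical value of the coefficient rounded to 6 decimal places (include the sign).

j₁+j₂−J=1  J+j₁−j₂=2  J−j₁+j₂=1  j₁+j₂+J+1=5
(j₁±m₁, j₂±m₂, J±M) = (1,2,1,1,1,2)
P² = 4/15
sum k=0..1:
  [0] +1/2 = 1/2
  [1] −1/1 = -1
S = -1/2
C² = P²·S² = 1/15 ; C = -0.258199

−√(1/15) ≈ -0.258199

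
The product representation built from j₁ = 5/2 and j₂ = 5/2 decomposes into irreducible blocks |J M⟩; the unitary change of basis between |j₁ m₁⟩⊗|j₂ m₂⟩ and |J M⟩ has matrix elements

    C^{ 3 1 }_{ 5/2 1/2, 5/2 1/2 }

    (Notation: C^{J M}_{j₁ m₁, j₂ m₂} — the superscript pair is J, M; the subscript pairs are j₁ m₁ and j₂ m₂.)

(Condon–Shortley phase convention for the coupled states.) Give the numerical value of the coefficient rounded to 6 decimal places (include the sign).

√[7·2!3!3!/9! · 3!2!3!2!4!2!] = √(48/5)
  +(−1)^0/∏(0,2,2,3,1,0)! = 1/24  (running 1/24)
  +(−1)^1/∏(1,1,1,2,2,1)! = -1/4  (running -5/24)
  +(−1)^2/∏(2,0,0,1,3,2)! = 1/24  (running -1/6)
⟨..|..⟩ = √(48/5)·(-1/6) = -0.516398

-0.516398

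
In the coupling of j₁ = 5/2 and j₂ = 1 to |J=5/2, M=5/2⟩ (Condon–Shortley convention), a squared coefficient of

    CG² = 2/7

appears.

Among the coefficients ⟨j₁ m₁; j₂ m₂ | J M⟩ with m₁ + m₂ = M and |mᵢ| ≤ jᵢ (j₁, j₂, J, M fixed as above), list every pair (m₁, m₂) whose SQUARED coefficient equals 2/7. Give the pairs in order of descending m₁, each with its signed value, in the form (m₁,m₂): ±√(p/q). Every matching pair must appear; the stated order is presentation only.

Admissible pairs with m₁+m₂ = M = 5/2: (3/2,1), (5/2,0)
  (m₁,m₂)=(5/2,0): CG² = 5/7, CG = +√(5/7)
  (m₁,m₂)=(3/2,1): CG² = 2/7, CG = −√(2/7)   ← matches the target
Pairs with CG² = 2/7: (3/2,1): −√(2/7)

(3/2,1): −√(2/7)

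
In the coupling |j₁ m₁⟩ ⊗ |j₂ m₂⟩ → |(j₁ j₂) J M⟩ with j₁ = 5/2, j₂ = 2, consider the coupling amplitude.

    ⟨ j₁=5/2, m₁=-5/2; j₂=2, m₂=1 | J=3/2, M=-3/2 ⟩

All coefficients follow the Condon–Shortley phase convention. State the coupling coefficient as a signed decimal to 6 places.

√[4·3!2!1!/7! · 0!5!3!1!0!3!] = √(288/7)
  +(−1)^3/∏(3,0,2,0,0,1)! = -1/12  (running -1/12)
⟨..|..⟩ = √(288/7)·(-1/12) = -0.534522

−√(2/7) = -0.534522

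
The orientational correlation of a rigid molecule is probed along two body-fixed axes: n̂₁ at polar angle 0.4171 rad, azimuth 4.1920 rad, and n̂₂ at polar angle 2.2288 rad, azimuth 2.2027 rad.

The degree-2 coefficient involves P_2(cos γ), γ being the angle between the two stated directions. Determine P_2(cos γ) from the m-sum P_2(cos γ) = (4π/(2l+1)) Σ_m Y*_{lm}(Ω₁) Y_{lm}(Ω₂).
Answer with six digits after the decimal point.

0.212849

Summing Y*_{l m}(θ₁,φ₁)·Y_{l m}(θ₂,φ₂) over m ∈ [−2, 2]; prefactor 4π/(2·2+1) = 2.513274:
  m=-2: Y*=-0.03205 + 0.05470j  Y=-0.07307 + 0.23051j  product -0.01027 - 0.01138j
  m=-1: Y*=-0.14227 - 0.24826j  Y=0.22080 + 0.30162j  product 0.04347 - 0.09773j
  m=+0: Y*=0.47550 + 0.00000j  Y=0.03846 + 0.00000j  product 0.01829 + 0.00000j
  m=+1: Y*=0.14227 - 0.24826j  Y=-0.22080 + 0.30162j  product 0.04347 + 0.09773j
  m=+2: Y*=-0.03205 - 0.05470j  Y=-0.07307 - 0.23051j  product -0.01027 + 0.01138j
Total Σ_m = 0.08469 + 0.00000j. Multiply by 2.513274: 0.21285 + 0.00000j. P_2(cos γ) = 0.212849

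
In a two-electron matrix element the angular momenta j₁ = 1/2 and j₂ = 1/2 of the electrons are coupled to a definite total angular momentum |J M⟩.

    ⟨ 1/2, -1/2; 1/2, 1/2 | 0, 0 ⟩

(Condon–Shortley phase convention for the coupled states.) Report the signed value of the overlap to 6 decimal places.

−√(1/2) = -0.707107

j₁+j₂−J=1  J+j₁−j₂=0  J−j₁+j₂=0  j₁+j₂+J+1=2
(j₁±m₁, j₂±m₂, J±M) = (0,1,1,0,0,0)
P² = 1/2
sum k=1..1:
  [1] −1/1 = -1
S = -1
C² = P²·S² = 1/2 ; C = -0.707107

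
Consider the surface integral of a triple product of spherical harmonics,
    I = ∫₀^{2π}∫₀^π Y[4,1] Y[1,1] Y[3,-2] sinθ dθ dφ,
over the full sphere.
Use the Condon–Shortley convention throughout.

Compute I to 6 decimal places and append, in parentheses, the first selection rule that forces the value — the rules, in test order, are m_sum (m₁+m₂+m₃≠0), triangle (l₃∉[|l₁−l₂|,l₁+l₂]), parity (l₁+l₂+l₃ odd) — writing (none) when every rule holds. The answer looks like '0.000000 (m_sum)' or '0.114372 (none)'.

-0.106622 (none)

Rules hold: Σm=0, L=8 even, 3≤3≤5.
N = 9·3·7 = 189
Δ = 2!·6!·0!/9! = 1/252
Racah Σ t=1..1: t=1:−1/36 = -1/36
⇒ 3j(4 1 3; 0 0 0)² = 4/63, sgn +1
Racah Σ t=2..2: t=2:+1/240 = 1/240
⇒ 3j(4 1 3; 1 1 -2)² = 1/84, sgn -1
4πI² = N·(3j₀)²·(3jₘ)² = 1/7
I = -1·√(0.142857/4π) = -0.10662181
No selection rule forces the value: the integral is nonzero (none).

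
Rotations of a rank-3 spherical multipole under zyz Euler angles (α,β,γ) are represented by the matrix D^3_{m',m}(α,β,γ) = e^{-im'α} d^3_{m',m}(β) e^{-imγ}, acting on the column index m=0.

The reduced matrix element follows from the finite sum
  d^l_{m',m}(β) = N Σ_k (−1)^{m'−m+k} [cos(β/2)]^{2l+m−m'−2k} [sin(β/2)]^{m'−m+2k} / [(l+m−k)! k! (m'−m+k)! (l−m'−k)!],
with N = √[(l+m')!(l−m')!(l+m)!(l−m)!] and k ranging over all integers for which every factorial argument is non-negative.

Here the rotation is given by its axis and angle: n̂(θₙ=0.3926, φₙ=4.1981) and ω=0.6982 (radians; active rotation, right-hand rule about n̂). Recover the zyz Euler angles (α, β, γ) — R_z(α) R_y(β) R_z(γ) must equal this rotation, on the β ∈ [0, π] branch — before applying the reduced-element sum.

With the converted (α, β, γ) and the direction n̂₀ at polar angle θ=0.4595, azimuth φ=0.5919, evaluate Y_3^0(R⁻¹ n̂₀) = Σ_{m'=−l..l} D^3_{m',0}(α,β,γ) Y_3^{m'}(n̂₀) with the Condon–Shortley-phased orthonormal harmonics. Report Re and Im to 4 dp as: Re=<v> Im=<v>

Re=0.0212 Im=0.0000

Axis–angle → zyz. n̂ = (sinθₙcosφₙ, sinθₙsinφₙ, cosθₙ) = (-0.188203, -0.333101, +0.923917), ω = 0.6982.
R = I cosω + sinω [n̂]ₓ + (1−cosω) n̂n̂ᵀ gives
  R = [+0.774289, -0.579261, -0.254819; +0.608601, +0.791964, +0.048969; +0.173442, -0.193000, +0.965748]
β = atan2(√(R₁₃²+R₂₃²), R₃₃) = 0.262486; α = atan2(R₂₃, R₁₃) mod 2π = 2.951735; γ = atan2(R₃₂, −R₃₁) mod 2π = 3.980313
Need the full column D^3_{m',0} for m'=−3..3 at α=2.9517, β=0.2625, γ=3.9803.
cos(β/2)=0.991400, sin(β/2)=0.130866
d^3_{-3,0}: single k=3 term ⇒ +0.009767;  D = -0.008225+0.005267i
d^3_{-2,0}: k∈[2..3] ⇒ +0.090618 -0.001579 = +0.089039;  D = +0.082696-0.033003i
d^3_{-1,0}: k∈[1..3] ⇒ +0.434174 -0.022696 +0.000132 = +0.411610;  D = -0.404214+0.077679i
d^3_{0,0}: k∈[0..3] ⇒ +0.949497 -0.148900 +0.002594 -0.000005 = +0.803186;  D = +0.803186+0.000000i
d^3_{1,0}: k∈[0..2] ⇒ -0.434174 +0.022696 -0.000132 = -0.411610;  D = +0.404214+0.077679i
d^3_{2,0}: k∈[0..1] ⇒ +0.090618 -0.001579 = +0.089039;  D = +0.082696+0.033003i
d^3_{3,0}: single k=0 term ⇒ -0.009767;  D = +0.008225+0.005267i
Y_3^{m'}(θ=0.4595,φ=0.5919) and Σ D·Y over m':
  (-0.0082+0.0053i)·(-0.0074-0.0356i)  (+0.0827-0.0330i)·(+0.0680-0.1668i)  (-0.4042+0.0777i)·(+0.3588-0.2412i)  (+0.8032+0.0000i)·(+0.3400+0.0000i)  (+0.4042+0.0777i)·(-0.3588-0.2412i)  (+0.0827+0.0330i)·(+0.0680+0.1668i)  (+0.0082+0.0053i)·(+0.0074-0.0356i)
Y_3^0(R⁻¹ n̂) = +0.021220-0.000000i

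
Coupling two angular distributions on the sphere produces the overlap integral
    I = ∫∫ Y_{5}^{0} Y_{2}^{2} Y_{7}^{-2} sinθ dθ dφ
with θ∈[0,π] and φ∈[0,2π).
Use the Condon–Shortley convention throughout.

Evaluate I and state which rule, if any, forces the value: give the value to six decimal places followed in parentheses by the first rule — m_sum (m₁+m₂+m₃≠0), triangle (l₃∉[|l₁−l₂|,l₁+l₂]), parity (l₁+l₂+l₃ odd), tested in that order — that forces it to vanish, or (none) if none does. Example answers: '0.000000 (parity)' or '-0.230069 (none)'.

Checks pass: Σm=0; 14 even; l₃=7∈[3,7].
(2·5+1)(2·2+1)(2·7+1) = 825
Δ: 0! 10! 4! / 15! → 1/15015
sum: t=0:+1/57600 = 1/57600
3j²(5 2 7; 0 0 0) = Δ·Π!·Σ² = 21/715  (sign -1)
sum: t=0:+1/345600 = 1/345600
3j²(5 2 7; 0 2 -2) = Δ·Π!·Σ² = 6/715  (sign -1)
combine: 4πI² = 825·21/715·6/715 = 378/1859
take √, sign +1: I = 0.12720415
No selection rule forces the value: the integral is nonzero (none).

0.127204 (none)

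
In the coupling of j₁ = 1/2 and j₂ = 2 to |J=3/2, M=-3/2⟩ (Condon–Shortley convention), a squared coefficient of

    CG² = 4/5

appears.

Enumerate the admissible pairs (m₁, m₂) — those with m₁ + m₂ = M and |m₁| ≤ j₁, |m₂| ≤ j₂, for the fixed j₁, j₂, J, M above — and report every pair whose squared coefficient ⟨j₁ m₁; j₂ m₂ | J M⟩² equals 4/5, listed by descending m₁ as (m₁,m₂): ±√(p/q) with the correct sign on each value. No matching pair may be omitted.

(1/2,-2): +√(4/5)

Admissible pairs with m₁+m₂ = M = -3/2: (-1/2,-1), (1/2,-2)
  (m₁,m₂)=(1/2,-2): CG² = 4/5, CG = +√(4/5)   ← matches the target
  (m₁,m₂)=(-1/2,-1): CG² = 1/5, CG = −√(1/5)
Pairs with CG² = 4/5: (1/2,-2): +√(4/5)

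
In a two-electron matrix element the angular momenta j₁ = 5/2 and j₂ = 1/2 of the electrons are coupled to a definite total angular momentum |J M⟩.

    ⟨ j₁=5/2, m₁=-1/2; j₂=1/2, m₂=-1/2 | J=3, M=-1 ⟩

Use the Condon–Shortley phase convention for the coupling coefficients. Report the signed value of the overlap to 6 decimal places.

√[7·0!5!1!/7! · 2!3!0!1!2!4!] = √(96)
  +(−1)^0/∏(0,0,3,0,2,1)! = 1/12  (running 1/12)
⟨..|..⟩ = √(96)·(1/12) = +0.816497

+0.816497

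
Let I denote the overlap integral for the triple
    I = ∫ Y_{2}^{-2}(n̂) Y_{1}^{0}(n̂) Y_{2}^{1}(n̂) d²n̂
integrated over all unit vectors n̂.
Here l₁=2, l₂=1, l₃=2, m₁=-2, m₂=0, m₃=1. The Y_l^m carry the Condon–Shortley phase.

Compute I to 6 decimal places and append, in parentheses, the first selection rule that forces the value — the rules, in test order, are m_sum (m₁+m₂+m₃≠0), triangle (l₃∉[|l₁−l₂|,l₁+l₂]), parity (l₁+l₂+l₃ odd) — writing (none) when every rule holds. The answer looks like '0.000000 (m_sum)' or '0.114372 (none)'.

0.000000 (m_sum)

m-sum = -2 + 0 + 1 = -1 ≠ 0 ⇒ I = 0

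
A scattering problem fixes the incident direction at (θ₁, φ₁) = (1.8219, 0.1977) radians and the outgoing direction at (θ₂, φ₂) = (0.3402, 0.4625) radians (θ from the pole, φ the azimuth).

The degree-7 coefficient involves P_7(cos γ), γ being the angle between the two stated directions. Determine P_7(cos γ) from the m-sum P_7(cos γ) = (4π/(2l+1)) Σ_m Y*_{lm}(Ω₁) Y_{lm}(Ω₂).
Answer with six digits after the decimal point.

-0.160879

Expand P_7 via completeness: Σ_{m} conj(Y_{7,m}) at Ω₁ times Y_{7,m} at Ω₂ —
  m=-7: Y*=(0.074337, 0.393104)  Y=(-0.000229, 0.000022)  product (-0.000026, -0.000088)
  m=-6: Y*=(-0.144067, -0.355939)  Y=(-0.002273, -0.000873)  product (0.000017, 0.000935)
  m=-5: Y*=(-0.033966, -0.051584)  Y=(-0.010820, -0.011809)  product (-0.000242, 0.000959)
  m=-4: Y*=(0.248069, 0.250764)  Y=(-0.020213, -0.070505)  product (0.012666, -0.022559)
  m=-3: Y*=(-0.044163, -0.029769)  Y=(0.042911, -0.231478)  product (-0.008786, 0.008945)
  m=-2: Y*=(-0.294664, -0.122987)  Y=(0.298243, -0.395761)  product (-0.136555, 0.079937)
  m=-1: Y*=(0.093966, 0.018823)  Y=(0.479279, -0.238952)  product (0.049534, -0.013432)
  m=+0: Y*=(0.306977, -0.000000)  Y=(-0.082261, 0.000000)  product (-0.025252, 0.000000)
  m=+1: Y*=(-0.093966, 0.018823)  Y=(-0.479279, -0.238952)  product (0.049534, 0.013432)
  m=+2: Y*=(-0.294664, 0.122987)  Y=(0.298243, 0.395761)  product (-0.136555, -0.079937)
  m=+3: Y*=(0.044163, -0.029769)  Y=(-0.042911, -0.231478)  product (-0.008786, -0.008945)
  m=+4: Y*=(0.248069, -0.250764)  Y=(-0.020213, 0.070505)  product (0.012666, 0.022559)
  m=+5: Y*=(0.033966, -0.051584)  Y=(0.010820, -0.011809)  product (-0.000242, -0.000959)
  m=+6: Y*=(-0.144067, 0.355939)  Y=(-0.002273, 0.000873)  product (0.000017, -0.000935)
  m=+7: Y*=(-0.074337, 0.393104)  Y=(0.000229, 0.000022)  product (-0.000026, 0.000088)
Σ over m = (-0.192036, -0.000000); ×(4π/15) → (-0.160879, -0.000000). Real part: -0.160879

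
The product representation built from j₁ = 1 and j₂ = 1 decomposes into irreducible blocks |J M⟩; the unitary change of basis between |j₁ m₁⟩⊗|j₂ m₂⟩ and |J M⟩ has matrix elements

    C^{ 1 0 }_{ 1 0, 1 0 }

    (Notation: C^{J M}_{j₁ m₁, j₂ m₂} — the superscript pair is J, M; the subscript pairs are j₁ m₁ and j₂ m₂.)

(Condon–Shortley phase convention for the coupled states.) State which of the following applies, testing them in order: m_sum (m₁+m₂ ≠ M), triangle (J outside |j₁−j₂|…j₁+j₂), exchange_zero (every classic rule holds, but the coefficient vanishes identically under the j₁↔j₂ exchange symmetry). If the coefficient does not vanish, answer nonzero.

m-sum: m₁+m₂ = 0+0 = 0, M = 0  ✓
triangle: |j₁−j₂| = 0 ≤ J = 1 ≤ j₁+j₂ = 2  ✓
exchange: j₁=j₂ and m₁=m₂, and (−1)^(j₁+j₂−J) = (−1)^1 = −1 forces ⟨j₁m₁;j₂m₂|JM⟩ = −⟨j₂m₂;j₁m₁|JM⟩ = −⟨j₁m₁;j₂m₂|JM⟩ ⇒ the coefficient vanishes identically
Racah sum check: Σ_k collapses to 0 ⇒ CG = 0

exchange_zero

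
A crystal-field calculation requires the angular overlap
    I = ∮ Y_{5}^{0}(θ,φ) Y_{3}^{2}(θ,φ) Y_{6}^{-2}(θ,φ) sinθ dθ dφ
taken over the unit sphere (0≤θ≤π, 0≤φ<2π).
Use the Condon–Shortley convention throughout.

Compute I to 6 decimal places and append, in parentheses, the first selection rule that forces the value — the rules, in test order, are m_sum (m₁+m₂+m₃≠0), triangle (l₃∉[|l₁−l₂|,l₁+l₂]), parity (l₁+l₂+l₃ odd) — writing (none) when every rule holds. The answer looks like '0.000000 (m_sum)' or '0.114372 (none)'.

-0.077843 (none)

Rules hold: Σm=0, L=14 even, 2≤6≤8.
N = 11·7·13 = 1001
Δ = 2!·8!·4!/15! = 1/675675
Racah Σ t=0..2: t=0:+1/8640 t=1:−1/2304 t=2:+1/8640 = -7/34560
⇒ 3j(5 3 6; 0 0 0)² = 7/429, sgn -1
Racah Σ t=1..2: t=1:−1/13824 t=2:+1/8640 = 1/23040
⇒ 3j(5 3 6; 0 2 -2)² = 2/429, sgn +1
4πI² = N·(3j₀)²·(3jₘ)² = 98/1287
I = -1·√(0.0761461/4π) = -0.07784287
No selection rule forces the value: the integral is nonzero (none).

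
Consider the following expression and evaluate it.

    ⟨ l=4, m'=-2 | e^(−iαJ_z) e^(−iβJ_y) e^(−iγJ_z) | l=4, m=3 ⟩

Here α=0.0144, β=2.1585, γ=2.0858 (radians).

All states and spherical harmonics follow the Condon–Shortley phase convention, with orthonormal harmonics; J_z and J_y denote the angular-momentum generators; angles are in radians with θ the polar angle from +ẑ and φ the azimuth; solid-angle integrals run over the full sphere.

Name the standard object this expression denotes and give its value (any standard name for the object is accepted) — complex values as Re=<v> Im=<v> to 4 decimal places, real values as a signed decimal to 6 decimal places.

Wigner D-matrix element, Re=-0.1023 Im=-0.0056

This is a Wigner D-matrix element — the rotation-matrix element ⟨l m'| R(α,β,γ) |l m⟩ in the angular-momentum basis.
D^4_{-2,3}(0.0144,2.1585,2.0858) = e^{-i·-2·0.0144}·d^4_{-2,3}(2.1585)·e^{-i·3·2.0858}. Compute d first:
With c≡cos(β/2)=0.471990 and s≡sin(β/2)=0.881604, N=[2·720·5040·1]^{1/2}=2693.993318
The bounds max(0,m−m')=5 and min(l+m,l−m')=6 give 2 terms
  k=5: (−1)^0·2693.9933/(240)·0.4720^3·0.8816^5 = +0.628566
  k=6: (−1)^1·2693.9933/(720)·0.4720^1·0.8816^7 = -0.730990
d^4_{-2,3}(2.1585) = +0.628566 -0.730990 = -0.102425
D = (+0.999585+0.028796i)·(-0.102425)·(+0.999668+0.025782i) = -0.102272-0.005588i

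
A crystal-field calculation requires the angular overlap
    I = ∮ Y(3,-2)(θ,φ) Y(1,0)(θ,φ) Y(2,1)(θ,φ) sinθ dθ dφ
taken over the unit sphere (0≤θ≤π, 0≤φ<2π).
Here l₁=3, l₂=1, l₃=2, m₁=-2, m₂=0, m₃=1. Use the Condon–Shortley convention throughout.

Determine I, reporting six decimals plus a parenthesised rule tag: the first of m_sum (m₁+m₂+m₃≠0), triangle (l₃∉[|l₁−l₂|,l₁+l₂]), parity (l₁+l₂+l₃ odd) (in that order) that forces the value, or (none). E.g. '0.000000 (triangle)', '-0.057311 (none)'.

0.000000 (m_sum)

m-sum = -2 + 0 + 1 = -1 ≠ 0 ⇒ I = 0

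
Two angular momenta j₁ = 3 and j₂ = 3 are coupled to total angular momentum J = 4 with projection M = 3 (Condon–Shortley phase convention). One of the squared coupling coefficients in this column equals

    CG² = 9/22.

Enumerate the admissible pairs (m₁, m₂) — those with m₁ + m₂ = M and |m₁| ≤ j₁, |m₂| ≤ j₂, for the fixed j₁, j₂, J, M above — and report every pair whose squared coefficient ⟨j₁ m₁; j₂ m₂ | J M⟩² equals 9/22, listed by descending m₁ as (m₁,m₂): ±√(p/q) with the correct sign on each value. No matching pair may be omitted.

Admissible pairs with m₁+m₂ = M = 3: (0,3), (1,2), (2,1), (3,0)
  (m₁,m₂)=(3,0): CG² = 9/22, CG = +√(9/22)   ← matches the target
  (m₁,m₂)=(2,1): CG² = 1/11, CG = −√(1/11)
  (m₁,m₂)=(1,2): CG² = 1/11, CG = −√(1/11)
  (m₁,m₂)=(0,3): CG² = 9/22, CG = +√(9/22)   ← matches the target
Pairs with CG² = 9/22: (3,0): +√(9/22); (0,3): +√(9/22)

(3,0): +√(9/22); (0,3): +√(9/22)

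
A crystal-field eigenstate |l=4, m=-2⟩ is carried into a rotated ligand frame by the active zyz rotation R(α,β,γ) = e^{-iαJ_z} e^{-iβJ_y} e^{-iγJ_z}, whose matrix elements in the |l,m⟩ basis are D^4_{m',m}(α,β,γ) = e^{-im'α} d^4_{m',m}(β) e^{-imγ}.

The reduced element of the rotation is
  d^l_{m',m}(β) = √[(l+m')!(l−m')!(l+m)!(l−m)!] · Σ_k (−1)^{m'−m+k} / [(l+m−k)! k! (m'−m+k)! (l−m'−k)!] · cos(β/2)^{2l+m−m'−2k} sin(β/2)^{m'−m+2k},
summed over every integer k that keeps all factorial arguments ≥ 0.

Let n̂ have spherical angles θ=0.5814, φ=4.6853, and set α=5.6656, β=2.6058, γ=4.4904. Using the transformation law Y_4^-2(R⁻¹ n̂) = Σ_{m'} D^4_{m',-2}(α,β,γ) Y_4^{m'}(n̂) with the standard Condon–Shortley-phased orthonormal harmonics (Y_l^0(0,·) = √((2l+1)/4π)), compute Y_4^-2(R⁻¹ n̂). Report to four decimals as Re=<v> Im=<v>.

Need the full column D^4_{m',-2} for m'=−4..4 at α=5.6656, β=2.6058, γ=4.4904.
cos(β/2)=0.264703, sin(β/2)=0.964330
d^4_{-4,-2}: single k=2 term ⇒ +0.001693;  D = +0.001649+0.000381i
d^4_{-3,-2}: k∈[1..2] ⇒ +0.000329 -0.013082 = -0.012753;  D = -0.008466-0.009538i
d^4_{-2,-2}: k∈[0..2] ⇒ +0.000024 -0.003839 +0.063684 = +0.059870;  D = +0.006474+0.059518i
d^4_{-1,-2}: k∈[0..2] ⇒ -0.000373 +0.024722 -0.218737 = -0.194387;  D = +0.094765-0.169723i
d^4_{0,-2}: k∈[0..2] ⇒ +0.003035 -0.107406 +0.534557 = +0.430185;  D = -0.388479+0.184780i
d^4_{1,-2}: k∈[0..2] ⇒ -0.016481 +0.328105 -0.870914 = -0.559290;  D = +0.550883+0.096610i
d^4_{2,-2}: k∈[0..2] ⇒ +0.063684 -0.676167 +0.747834 = +0.135351;  D = -0.095151-0.096260i
d^4_{3,-2}: k∈[0..1] ⇒ -0.173617 +0.768074 = +0.594457;  D = -0.095892-0.586672i
d^4_{4,-2}: single k=0 term ⇒ +0.298162;  D = +0.131183-0.267753i
Y_4^{m'}(θ=0.5814,φ=4.6853) and Σ D·Y over m':
  (+0.0016+0.0004i)·(+0.0400+0.0044i)  (-0.0085-0.0095i)·(+0.0141-0.1727i)  (+0.0065+0.0595i)·(-0.3918-0.0212i)  (+0.0948-0.1697i)·(-0.0111+0.4099i)  (-0.3885+0.1848i)·(-0.0932+0.0000i)  (+0.5509+0.0966i)·(+0.0111+0.4099i)  (-0.0952-0.0963i)·(-0.3918+0.0212i)  (-0.0959-0.5867i)·(-0.0141-0.1727i)  (+0.1312-0.2678i)·(+0.0400-0.0044i)
Y_4^-2(R⁻¹ n̂) = +0.011694+0.277532i

Re=0.0117 Im=0.2775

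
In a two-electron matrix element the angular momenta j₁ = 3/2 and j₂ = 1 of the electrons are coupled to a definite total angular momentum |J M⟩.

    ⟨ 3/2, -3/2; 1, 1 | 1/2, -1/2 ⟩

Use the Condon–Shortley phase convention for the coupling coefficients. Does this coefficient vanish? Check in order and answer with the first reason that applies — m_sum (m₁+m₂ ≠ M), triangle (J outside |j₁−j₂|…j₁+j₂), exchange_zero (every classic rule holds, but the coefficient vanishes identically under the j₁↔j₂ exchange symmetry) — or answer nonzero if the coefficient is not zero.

m-sum: m₁+m₂ = -3/2+1 = -1/2, M = -1/2  ✓
triangle: |j₁−j₂| = 1/2 ≤ J = 1/2 ≤ j₁+j₂ = 5/2  ✓
exchange: j₁≠j₂ or m₁≠m₂ — the exchange symmetry imposes no constraint here
value check: CG = +√(1/2) = +0.707107 ≠ 0

nonzero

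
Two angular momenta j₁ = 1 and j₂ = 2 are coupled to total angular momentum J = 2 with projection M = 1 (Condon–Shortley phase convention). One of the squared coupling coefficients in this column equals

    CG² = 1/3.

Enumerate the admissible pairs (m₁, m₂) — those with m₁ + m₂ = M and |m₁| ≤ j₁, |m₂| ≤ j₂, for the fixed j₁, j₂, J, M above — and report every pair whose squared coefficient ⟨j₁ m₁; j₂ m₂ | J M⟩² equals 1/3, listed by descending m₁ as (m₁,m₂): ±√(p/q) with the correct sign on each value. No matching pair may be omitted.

(-1,2): −√(1/3)

Admissible pairs with m₁+m₂ = M = 1: (-1,2), (0,1), (1,0)
  (m₁,m₂)=(1,0): CG² = 1/2, CG = +√(1/2)
  (m₁,m₂)=(0,1): CG² = 1/6, CG = −√(1/6)
  (m₁,m₂)=(-1,2): CG² = 1/3, CG = −√(1/3)   ← matches the target
Pairs with CG² = 1/3: (-1,2): −√(1/3)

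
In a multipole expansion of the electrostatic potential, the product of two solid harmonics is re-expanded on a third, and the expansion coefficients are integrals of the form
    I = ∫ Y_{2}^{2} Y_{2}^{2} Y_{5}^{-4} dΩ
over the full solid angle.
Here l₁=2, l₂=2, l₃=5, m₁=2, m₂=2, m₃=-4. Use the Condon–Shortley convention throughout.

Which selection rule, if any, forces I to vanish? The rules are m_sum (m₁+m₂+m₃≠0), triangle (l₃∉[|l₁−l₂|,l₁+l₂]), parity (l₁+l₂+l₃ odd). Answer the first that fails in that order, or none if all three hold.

Σmᵢ = 0  ✓
l₃∈[|l₁−l₂|,l₁+l₂]=[0,4] required, l₃=5 fails  ✗
Σlᵢ = 9 ⇒ odd

triangle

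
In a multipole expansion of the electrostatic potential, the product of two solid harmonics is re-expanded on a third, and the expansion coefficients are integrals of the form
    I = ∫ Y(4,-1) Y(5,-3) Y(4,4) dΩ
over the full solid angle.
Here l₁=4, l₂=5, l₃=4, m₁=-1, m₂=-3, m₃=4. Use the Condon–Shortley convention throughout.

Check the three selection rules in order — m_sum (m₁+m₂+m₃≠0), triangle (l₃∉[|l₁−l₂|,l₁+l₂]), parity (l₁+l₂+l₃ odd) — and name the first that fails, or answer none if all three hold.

parity

azimuthal sum: -1 − 3 + 4 = 0  ✓
1 ≤ 4 ≤ 9 (triangle on l)  ✓
L = 4 + 5 + 4 = 13 (odd)  ✗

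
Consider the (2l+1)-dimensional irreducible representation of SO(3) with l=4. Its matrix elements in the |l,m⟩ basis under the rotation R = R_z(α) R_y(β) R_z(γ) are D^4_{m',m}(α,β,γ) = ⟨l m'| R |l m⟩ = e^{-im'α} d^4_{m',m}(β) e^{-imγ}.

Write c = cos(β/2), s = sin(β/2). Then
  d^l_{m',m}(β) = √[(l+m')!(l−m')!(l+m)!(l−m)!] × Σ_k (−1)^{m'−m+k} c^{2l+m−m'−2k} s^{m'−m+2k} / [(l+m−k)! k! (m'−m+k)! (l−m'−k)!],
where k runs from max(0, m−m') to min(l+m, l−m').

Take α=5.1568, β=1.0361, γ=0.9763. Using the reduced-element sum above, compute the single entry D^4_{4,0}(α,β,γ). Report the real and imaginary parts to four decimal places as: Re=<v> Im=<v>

Re=-0.0589 Im=-0.2805

Split into d^4_{4,0}(β=1.0361) × two z-phases.
With c≡cos(β/2)=0.868786 and s≡sin(β/2)=0.495187, N=[40320·1·24·24]^{1/2}=4819.161753
k∈{0} keeps every argument non-negative
  k=0: (−1)^4·4819.1618/(576)·0.8688^4·0.4952^4 = +0.286601
d^4_{4,0}(1.0361) = +0.286601
Attach z-rotation phases: D = e^{-i(4)(5.1568)}·(+0.286601)·e^{-i(0)(0.9763)} = -0.058861-0.280492i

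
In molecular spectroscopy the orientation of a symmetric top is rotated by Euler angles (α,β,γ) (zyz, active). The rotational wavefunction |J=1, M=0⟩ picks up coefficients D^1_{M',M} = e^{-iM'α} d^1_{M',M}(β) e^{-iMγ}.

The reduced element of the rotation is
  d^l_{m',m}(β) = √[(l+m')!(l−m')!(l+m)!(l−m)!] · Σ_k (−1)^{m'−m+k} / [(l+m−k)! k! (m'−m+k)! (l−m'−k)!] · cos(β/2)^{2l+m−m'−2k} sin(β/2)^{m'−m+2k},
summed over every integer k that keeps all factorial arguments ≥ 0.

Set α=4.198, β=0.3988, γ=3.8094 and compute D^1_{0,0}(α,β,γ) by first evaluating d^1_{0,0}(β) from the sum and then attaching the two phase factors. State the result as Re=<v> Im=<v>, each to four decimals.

Re=0.9215 Im=0.0000

First d^1_{0,0}(β=0.3988), then the phase factors e^{-i(0)α} and e^{-i(0)γ}:
With c≡cos(β/2)=0.980186 and s≡sin(β/2)=0.198081, N=[1·1·1·1]^{1/2}=1.000000
k∈{0,1} keeps every argument non-negative
  k=0: (−1)^0·1.0000/(1)·0.9802^2·0.1981^0 = +0.960764
  k=1: (−1)^1·1.0000/(1)·0.9802^0·0.1981^2 = -0.039236
d^1_{0,0}(0.3988) = +0.960764 -0.039236 = +0.921528
D = (+1.000000+0.000000i)·(+0.921528)·(+1.000000+0.000000i) = +0.921528+0.000000i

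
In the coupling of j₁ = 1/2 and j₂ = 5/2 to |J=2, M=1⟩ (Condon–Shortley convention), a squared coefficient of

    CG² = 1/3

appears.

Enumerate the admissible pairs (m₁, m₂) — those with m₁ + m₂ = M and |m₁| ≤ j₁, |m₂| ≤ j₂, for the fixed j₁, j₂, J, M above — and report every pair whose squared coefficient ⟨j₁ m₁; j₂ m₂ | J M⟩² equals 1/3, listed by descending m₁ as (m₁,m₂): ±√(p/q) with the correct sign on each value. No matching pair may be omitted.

(1/2,1/2): +√(1/3)

Admissible pairs with m₁+m₂ = M = 1: (-1/2,3/2), (1/2,1/2)
  (m₁,m₂)=(1/2,1/2): CG² = 1/3, CG = +√(1/3)   ← matches the target
  (m₁,m₂)=(-1/2,3/2): CG² = 2/3, CG = −√(2/3)
Pairs with CG² = 1/3: (1/2,1/2): +√(1/3)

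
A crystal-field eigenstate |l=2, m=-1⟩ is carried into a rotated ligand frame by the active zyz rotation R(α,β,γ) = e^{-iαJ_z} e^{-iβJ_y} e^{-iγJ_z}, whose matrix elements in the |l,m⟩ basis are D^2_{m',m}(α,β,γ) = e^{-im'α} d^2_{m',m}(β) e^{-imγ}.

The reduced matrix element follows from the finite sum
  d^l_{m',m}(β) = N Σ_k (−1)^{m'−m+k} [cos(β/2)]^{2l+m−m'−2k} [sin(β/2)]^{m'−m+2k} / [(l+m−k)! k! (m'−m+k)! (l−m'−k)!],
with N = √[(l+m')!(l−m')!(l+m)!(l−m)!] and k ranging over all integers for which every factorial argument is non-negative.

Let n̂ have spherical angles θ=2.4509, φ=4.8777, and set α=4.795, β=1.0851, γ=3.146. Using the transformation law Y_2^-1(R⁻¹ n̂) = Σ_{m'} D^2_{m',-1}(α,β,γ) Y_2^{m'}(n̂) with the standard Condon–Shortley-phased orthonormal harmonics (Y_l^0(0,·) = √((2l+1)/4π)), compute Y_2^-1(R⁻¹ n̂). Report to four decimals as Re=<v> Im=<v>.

Re=-0.1524 Im=0.0075

Need the full column D^2_{m',-1} for m'=−2..2 at α=4.7950, β=1.0851, γ=3.1460.
cos(β/2)=0.856395, sin(β/2)=0.516321
d^2_{-2,-1}: single k=1 term ⇒ +0.648593;  D = +0.639284+0.109494i
d^2_{-1,-1}: k∈[0..1] ⇒ +0.537893 -0.586556 = -0.048663;  D = +0.004229-0.048479i
d^2_{0,-1}: k∈[0..1] ⇒ -0.794361 +0.288742 = -0.505619;  D = +0.505614+0.002228i
d^2_{1,-1}: k∈[0..1] ⇒ +0.586556 -0.071069 = +0.515487;  D = -0.040272-0.513912i
d^2_{2,-1}: single k=0 term ⇒ -0.235757;  D = -0.232715+0.037750i
Y_2^{m'}(θ=2.4509,φ=4.8777) and Σ D·Y over m':
  (+0.6393+0.1095i)·(-0.1483+0.0509i)  (+0.0042-0.0485i)·(-0.0624-0.3742i)  (+0.5056+0.0022i)·(+0.2468+0.0000i)  (-0.0403-0.5139i)·(+0.0624-0.3742i)  (-0.2327+0.0377i)·(-0.1483-0.0509i)
Y_2^-1(R⁻¹ n̂) = -0.152390+0.007526i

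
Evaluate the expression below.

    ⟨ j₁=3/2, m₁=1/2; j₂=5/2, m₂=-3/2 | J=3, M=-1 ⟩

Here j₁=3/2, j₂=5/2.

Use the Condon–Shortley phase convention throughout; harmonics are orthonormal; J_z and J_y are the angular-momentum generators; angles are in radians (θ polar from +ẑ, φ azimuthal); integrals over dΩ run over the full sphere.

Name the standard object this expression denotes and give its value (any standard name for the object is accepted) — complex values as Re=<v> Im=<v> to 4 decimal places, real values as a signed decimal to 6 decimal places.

This is a Clebsch–Gordan (vector-coupling) coefficient.
triangle: 1!×2!×4!/8! = 48/40320
(j±m)!: 2!×1!×1!×4!×2!×4! = 2304
prefactor² = (2J+1)×Δ×N² = 96/5
  k=0: +1/(0!×1!×1!×1!×1!×3!) = 1/6
  k=1: −1/(1!×0!×0!×0!×2!×4!) = -1/48
Σ = 7/48  ⇒  CG² = 96/5×(7/48)² = 49/120
CG = +√(49/120) = +0.639010

Clebsch–Gordan coefficient, +√(49/120) ≈ +0.639010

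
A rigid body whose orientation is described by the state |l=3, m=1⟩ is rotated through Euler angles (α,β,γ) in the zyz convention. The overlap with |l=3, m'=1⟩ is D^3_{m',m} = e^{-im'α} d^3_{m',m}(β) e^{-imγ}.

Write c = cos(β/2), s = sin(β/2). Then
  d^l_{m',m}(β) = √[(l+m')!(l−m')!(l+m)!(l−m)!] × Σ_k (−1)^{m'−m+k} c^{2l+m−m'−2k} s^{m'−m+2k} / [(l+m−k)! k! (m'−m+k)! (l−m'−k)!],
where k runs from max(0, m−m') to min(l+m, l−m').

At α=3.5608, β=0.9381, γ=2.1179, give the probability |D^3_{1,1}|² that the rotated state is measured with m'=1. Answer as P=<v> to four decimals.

P=0.1101

First d^3_{1,1}(β=0.9381), then the phase factors e^{-i(1)α} and e^{-i(1)γ}:
Half-angle: c=0.891998, s=0.452039. N=√(24·2·24·2)=48.000000
k∈{0,1,2} keeps every argument non-negative
  k=0: (−1)^0·48.0000/(48)·0.8920^6·0.4520^0 = +0.503714
  k=1: (−1)^1·48.0000/(6)·0.8920^4·0.4520^2 = -1.034898
  k=2: (−1)^2·48.0000/(8)·0.8920^2·0.4520^4 = +0.199335
d^3_{1,1}(0.9381) = +0.503714 -1.034898 +0.199335 = -0.331850
|D^3_{1,1}|² = |d^3_{1,1}(β)|² = (-0.331850)² = 0.110124 (the z-rotation phases have unit modulus)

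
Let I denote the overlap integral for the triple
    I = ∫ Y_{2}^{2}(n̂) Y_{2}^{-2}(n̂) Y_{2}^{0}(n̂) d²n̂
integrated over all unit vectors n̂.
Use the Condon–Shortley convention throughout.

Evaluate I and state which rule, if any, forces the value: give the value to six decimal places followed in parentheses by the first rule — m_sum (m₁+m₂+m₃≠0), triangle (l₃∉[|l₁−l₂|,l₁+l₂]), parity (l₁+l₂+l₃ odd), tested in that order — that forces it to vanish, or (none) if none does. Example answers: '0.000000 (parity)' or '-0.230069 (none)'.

Rules hold: Σm=0, L=6 even, 0≤2≤4.
N = 5·5·5 = 125
Δ = 2!·2!·2!/7! = 1/630
Racah Σ t=0..2: t=0:+1/8 t=1:−1/1 t=2:+1/8 = -3/4
⇒ 3j(2 2 2; 0 0 0)² = 2/35, sgn -1
Racah Σ t=0..0: t=0:+1/8 = 1/8
⇒ 3j(2 2 2; 2 -2 0)² = 2/35, sgn +1
4πI² = N·(3j₀)²·(3jₘ)² = 20/49
I = -1·√(0.408163/4π) = -0.18022375
No selection rule forces the value: the integral is nonzero (none).

-0.180224 (none)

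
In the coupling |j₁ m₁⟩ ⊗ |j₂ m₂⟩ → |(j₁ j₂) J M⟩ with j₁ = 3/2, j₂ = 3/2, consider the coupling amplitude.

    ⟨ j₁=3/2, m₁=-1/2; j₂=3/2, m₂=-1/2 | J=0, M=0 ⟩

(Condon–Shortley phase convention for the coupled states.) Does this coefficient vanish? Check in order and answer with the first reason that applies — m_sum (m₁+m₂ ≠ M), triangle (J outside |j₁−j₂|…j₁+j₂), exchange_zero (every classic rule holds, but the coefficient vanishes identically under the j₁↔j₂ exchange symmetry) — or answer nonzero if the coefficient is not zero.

m_sum

m-sum: m₁+m₂ = -1/2+(-1/2) = -1, M = 0  ✗ ⇒ coefficient is 0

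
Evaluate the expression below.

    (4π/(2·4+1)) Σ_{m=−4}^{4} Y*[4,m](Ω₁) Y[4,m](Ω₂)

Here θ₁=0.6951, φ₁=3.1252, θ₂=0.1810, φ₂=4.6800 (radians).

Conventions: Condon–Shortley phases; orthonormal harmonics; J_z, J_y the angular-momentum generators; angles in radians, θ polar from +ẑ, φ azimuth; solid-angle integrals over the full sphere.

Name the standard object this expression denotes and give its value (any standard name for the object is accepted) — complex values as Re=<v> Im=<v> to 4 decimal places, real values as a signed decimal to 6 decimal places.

Legendre polynomial (addition theorem), -0.336696

This sum is the spherical-harmonic addition theorem: it equals the Legendre polynomial P_l(cos γ) of the angle γ between the two directions.
Addition theorem: P_4(cos γ) = (4π/9) Σ_m Y*_{lm}(Ω₁) Y_{lm}(Ω₂), m = −4…4:
  term(m=-4) = (0.000035, 0.000002)   from Y*(Ω₁)=(0.074299, -0.004879), Y(Ω₂)=(0.000461, 0.000060)
  term(m=-3) = (-0.000087, 0.001812)   from Y*(Ω₁)=(-0.252232, 0.012414), Y(Ω₂)=(0.000697, -0.007148)
  term(m=-2) = (-0.026853, -0.000859)   from Y*(Ω₁)=(0.429080, -0.014073), Y(Ω₂)=(-0.062451, -0.004051)
  term(m=-1) = (0.001328, -0.083003)   from Y*(Ω₁)=(-0.262599, 0.004305), Y(Ω₂)=(-0.010236, 0.315916)
  term(m=+0) = (-0.189985, -0.000000)   from Y*(Ω₁)=(-0.266439, -0.000000), Y(Ω₂)=(0.713054, 0.000000)
  term(m=+1) = (0.001328, 0.083003)   from Y*(Ω₁)=(0.262599, 0.004305), Y(Ω₂)=(0.010236, 0.315916)
  term(m=+2) = (-0.026853, 0.000859)   from Y*(Ω₁)=(0.429080, 0.014073), Y(Ω₂)=(-0.062451, 0.004051)
  term(m=+3) = (-0.000087, -0.001812)   from Y*(Ω₁)=(0.252232, 0.012414), Y(Ω₂)=(-0.000697, -0.007148)
  term(m=+4) = (0.000035, -0.000002)   from Y*(Ω₁)=(0.074299, 0.004879), Y(Ω₂)=(0.000461, -0.000060)
Accumulated sum (-0.241141, -0.000000); after 4π/(2l+1) scaling, (-0.336696, -0.000000) ⇒ P_4 = -0.336696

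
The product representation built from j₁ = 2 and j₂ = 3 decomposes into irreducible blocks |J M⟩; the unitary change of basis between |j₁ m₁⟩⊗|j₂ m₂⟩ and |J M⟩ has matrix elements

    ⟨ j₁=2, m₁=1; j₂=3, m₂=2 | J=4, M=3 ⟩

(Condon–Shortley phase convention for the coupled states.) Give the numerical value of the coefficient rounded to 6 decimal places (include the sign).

√[9·1!3!5!/10! · 3!1!5!1!7!1!] = √(6480)
  +(−1)^0/∏(0,1,1,5,2,0)! = 1/240  (running 1/240)
  +(−1)^1/∏(1,0,0,4,3,1)! = -1/144  (running -1/360)
⟨..|..⟩ = √(6480)·(-1/360) = -0.223607

−√(1/20) = -0.223607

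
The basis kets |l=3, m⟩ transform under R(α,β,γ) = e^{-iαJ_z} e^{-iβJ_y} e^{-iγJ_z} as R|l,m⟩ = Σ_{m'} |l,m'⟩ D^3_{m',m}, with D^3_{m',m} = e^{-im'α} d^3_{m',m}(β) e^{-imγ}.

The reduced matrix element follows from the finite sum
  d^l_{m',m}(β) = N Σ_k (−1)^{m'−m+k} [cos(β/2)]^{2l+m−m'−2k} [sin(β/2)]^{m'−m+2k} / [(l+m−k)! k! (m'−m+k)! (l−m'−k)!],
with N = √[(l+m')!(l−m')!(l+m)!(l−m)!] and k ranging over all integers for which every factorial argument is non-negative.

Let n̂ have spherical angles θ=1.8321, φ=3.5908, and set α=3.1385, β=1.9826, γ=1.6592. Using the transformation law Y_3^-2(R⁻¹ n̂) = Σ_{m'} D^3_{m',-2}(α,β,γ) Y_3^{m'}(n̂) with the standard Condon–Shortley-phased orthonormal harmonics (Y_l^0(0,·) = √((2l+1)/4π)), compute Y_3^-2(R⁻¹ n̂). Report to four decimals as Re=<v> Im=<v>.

Need the full column D^3_{m',-2} for m'=−3..3 at α=3.1385, β=1.9826, γ=1.6592.
cos(β/2)=0.547603, sin(β/2)=0.836739
d^3_{-3,-2}: single k=1 term ⇒ +0.100924;  D = +0.099511+0.016829i
d^3_{-2,-2}: k∈[0..1] ⇒ +0.026965 -0.314783 = -0.287819;  D = +0.283639+0.048870i
d^3_{-1,-2}: k∈[0..1] ⇒ -0.130292 +0.608409 = +0.478117;  D = +0.470921+0.082639i
d^3_{0,-2}: k∈[0..1] ⇒ +0.344828 -0.805102 = -0.460274;  D = +0.453098+0.080956i
d^3_{1,-2}: k∈[0..1] ⇒ -0.608409 +0.710255 = +0.101846;  D = +0.100202+0.018223i
d^3_{2,-2}: k∈[0..1] ⇒ +0.734954 -0.343193 = +0.391761;  D = -0.385220-0.071290i
d^3_{3,-2}: single k=0 term ⇒ -0.550161;  D = -0.540663-0.101787i
Y_3^{m'}(θ=1.8321,φ=3.5908) and Σ D·Y over m':
  (+0.0995+0.0168i)·(-0.0833+0.3668i)  (+0.2836+0.0489i)·(-0.1535+0.1928i)  (+0.4709+0.0826i)·(+0.1874-0.0903i)  (+0.4531+0.0810i)·(+0.2570+0.0000i)  (+0.1002+0.0182i)·(-0.1874-0.0903i)  (-0.3852-0.0713i)·(-0.1535-0.1928i)  (-0.5407-0.1018i)·(+0.0833+0.3668i)
Y_3^-2(R⁻¹ n̂) = +0.165343-0.058041i

Re=0.1653 Im=-0.0580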